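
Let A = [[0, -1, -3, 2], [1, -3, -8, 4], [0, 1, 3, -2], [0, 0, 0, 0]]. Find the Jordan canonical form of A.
J = [[0, 1, 0, 0], [0, 0, 1, 0], [0, 0, 0, 0], [0, 0, 0, 0]]

The characteristic polynomial is det(xI - A) = x^4, so the eigenvalues are 0 (algebraic multiplicity 4).

For λ = 0: rank(A) = 2, rank(A^2) = 1, rank(A^3) = 0. The eigenspace has dimension 4 - 2 = 2, so there are 2 Jordan blocks; the rank sequence gives block sizes [3, 1].

Assembling the blocks gives the Jordan form J above.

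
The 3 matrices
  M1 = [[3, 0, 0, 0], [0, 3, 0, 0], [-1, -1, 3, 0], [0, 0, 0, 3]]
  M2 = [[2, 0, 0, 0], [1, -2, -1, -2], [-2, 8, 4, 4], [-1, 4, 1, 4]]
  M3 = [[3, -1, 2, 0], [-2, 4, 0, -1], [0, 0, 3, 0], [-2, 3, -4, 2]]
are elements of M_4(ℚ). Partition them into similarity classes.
Characteristic polynomials: χ_{M1} = (x - 3)^4, χ_{M2} = (x - 2)^4, χ_{M3} = (x - 3)^4.

{M1}: invariant factors x - 3, x - 3, (x - 3)^2.

{M2}: invariant factors x - 2, x - 2, (x - 2)^2.

{M3}: invariant factors x - 3, (x - 3)^3.

Matrices are similar if and only if their invariant-factor lists agree; the partition into similarity classes is {M1}, {M2}, {M3}.

3 classes: {M1}, {M2}, {M3}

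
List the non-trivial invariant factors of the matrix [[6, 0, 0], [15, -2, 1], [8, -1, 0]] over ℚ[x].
(x - 6)(x + 1)^2

The Jordan structure of A has elementary divisors (x + 1)^2, (x - 6). Arranging the block sizes at each eigenvalue in decreasing order and taking row products gives the invariant factors.

Invariant factors (smallest first, each dividing the next): (x - 6)(x + 1)^2.

Check: the last factor (x - 6)(x + 1)^2 is the minimal polynomial, and the product (x - 6)(x + 1)^2 is the characteristic polynomial.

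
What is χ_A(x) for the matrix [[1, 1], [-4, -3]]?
xI - A = [[x - 1, -1], [4, x + 3]].

Expanding det(xI - A) along the first row:
det(xI - A) = + (x - 1)·det([[x + 3]]) - (-1)·det([[4]]).

Evaluating gives χ_A(x) = x^2 + 2x + 1 = (x + 1)^2.

χ_A(x) = (x + 1)^2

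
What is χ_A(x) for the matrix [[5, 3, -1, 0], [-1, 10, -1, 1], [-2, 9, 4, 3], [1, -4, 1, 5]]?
xI - A = [[x - 5, -3, 1, 0], [1, x - 10, 1, -1], [2, -9, x - 4, -3], [-1, 4, -1, x - 5]].

Expanding det(xI - A) along the first row:
det(xI - A) = + (x - 5)·det([[x - 10, 1, -1], [-9, x - 4, -3], [4, -1, x - 5]]) - (-3)·det([[1, 1, -1], [2, x - 4, -3], [-1, -1, x - 5]]) + (1)·det([[1, x - 10, -1], [2, -9, -3], [-1, 4, x - 5]]) - (0)·det([[1, x - 10, 1], [2, -9, x - 4], [-1, 4, -1]]).

Evaluating gives χ_A(x) = x^4 - 24x^3 + 216x^2 - 864x + 1296 = (x - 6)^4.

χ_A(x) = (x - 6)^4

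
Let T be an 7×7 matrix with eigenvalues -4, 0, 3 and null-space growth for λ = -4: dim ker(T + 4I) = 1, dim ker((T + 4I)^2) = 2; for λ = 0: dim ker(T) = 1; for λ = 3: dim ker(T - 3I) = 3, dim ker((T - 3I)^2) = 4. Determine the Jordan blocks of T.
Jordan blocks: (-4, 2), (0, 1), (3, 2), (3, 1), (3, 1)

λ = -4: successive nullity increments [1, 1] count blocks of size ≥ k; block sizes are [2].
λ = 0: successive nullity increments [1] count blocks of size ≥ k; block sizes are [1].
λ = 3: successive nullity increments [3, 1] count blocks of size ≥ k; block sizes are [2, 1, 1].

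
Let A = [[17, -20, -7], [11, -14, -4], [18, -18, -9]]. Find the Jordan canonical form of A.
The characteristic polynomial is det(xI - A) = x(x + 3)^2, so the eigenvalues are -3 (algebraic multiplicity 2), 0 (algebraic multiplicity 1).

For λ = -3: rank(A + 3I) = 2, rank((A + 3I)^2) = 1. The eigenspace has dimension 3 - 2 = 1, so there is 1 Jordan block; the rank sequence gives block sizes [2].

For λ = 0: algebraic multiplicity 1 gives one 1×1 block.

Assembling the blocks gives the Jordan form J above.

J = [[-3, 1, 0], [0, -3, 0], [0, 0, 0]]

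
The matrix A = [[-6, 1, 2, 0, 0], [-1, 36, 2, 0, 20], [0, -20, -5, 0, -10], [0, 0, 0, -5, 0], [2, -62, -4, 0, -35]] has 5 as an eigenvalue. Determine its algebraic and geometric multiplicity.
The characteristic polynomial is (x - 5)(x + 5)^4, so the factor x - 5 appears with exponent 1: the algebraic multiplicity is 1.

rank(A - 5I) = 4, so the eigenspace has dimension 5 - 4 = 1: the geometric multiplicity is 1.

algebraic multiplicity 1, geometric multiplicity 1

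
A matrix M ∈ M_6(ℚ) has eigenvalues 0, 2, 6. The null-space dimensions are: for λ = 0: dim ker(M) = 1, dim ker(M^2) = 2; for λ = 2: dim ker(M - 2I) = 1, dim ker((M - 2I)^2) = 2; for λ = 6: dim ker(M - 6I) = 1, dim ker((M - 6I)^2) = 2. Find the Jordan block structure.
Jordan blocks: (0, 2), (2, 2), (6, 2)

λ = 0: successive nullity increments [1, 1] count blocks of size ≥ k; block sizes are [2].
λ = 2: successive nullity increments [1, 1] count blocks of size ≥ k; block sizes are [2].
λ = 6: successive nullity increments [1, 1] count blocks of size ≥ k; block sizes are [2].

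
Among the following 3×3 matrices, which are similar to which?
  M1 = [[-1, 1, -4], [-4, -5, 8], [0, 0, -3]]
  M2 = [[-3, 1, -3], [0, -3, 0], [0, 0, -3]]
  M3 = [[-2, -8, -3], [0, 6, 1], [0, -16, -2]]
Characteristic polynomials: χ_{M1} = (x + 3)^3, χ_{M2} = (x + 3)^3, χ_{M3} = (x - 2)^2(x + 2).

{M1, M2}: invariant factors x + 3, (x + 3)^2.

{M3}: invariant factors (x - 2)^2(x + 2).

Matrices are similar if and only if their invariant-factor lists agree; the partition into similarity classes is {M1, M2}, {M3}.

2 classes: {M1, M2}, {M3}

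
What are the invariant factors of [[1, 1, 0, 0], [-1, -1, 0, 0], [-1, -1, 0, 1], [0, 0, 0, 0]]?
The Jordan structure of A has elementary divisors x^2, x^2. Arranging the block sizes at each eigenvalue in decreasing order and taking row products gives the invariant factors.

Invariant factors (smallest first, each dividing the next): x^2, x^2.

Check: the last factor x^2 is the minimal polynomial, and the product x^4 is the characteristic polynomial.

x^2, x^2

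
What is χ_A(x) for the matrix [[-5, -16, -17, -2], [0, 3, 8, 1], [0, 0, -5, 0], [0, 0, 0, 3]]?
xI - A = [[x + 5, 16, 17, 2], [0, x - 3, -8, -1], [0, 0, x + 5, 0], [0, 0, 0, x - 3]].

Expanding det(xI - A) along the first row:
det(xI - A) = + (x + 5)·det([[x - 3, -8, -1], [0, x + 5, 0], [0, 0, x - 3]]) - (16)·det([[0, -8, -1], [0, x + 5, 0], [0, 0, x - 3]]) + (17)·det([[0, x - 3, -1], [0, 0, 0], [0, 0, x - 3]]) - (2)·det([[0, x - 3, -8], [0, 0, x + 5], [0, 0, 0]]).

Evaluating gives χ_A(x) = x^4 + 4x^3 - 26x^2 - 60x + 225 = (x - 3)^2(x + 5)^2.

χ_A(x) = (x - 3)^2(x + 5)^2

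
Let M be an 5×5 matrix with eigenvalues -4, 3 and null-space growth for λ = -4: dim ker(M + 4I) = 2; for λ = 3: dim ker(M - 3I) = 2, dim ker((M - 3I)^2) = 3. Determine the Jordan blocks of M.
λ = -4: successive nullity increments [2] count blocks of size ≥ k; block sizes are [1, 1].
λ = 3: successive nullity increments [2, 1] count blocks of size ≥ k; block sizes are [2, 1].

Jordan blocks: (-4, 1), (-4, 1), (3, 2), (3, 1)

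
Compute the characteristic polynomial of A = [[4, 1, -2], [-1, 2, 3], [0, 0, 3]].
χ_A(x) = (x - 3)^3

xI - A = [[x - 4, -1, 2], [1, x - 2, -3], [0, 0, x - 3]].

Expanding det(xI - A) along the first row:
det(xI - A) = + (x - 4)·det([[x - 2, -3], [0, x - 3]]) - (-1)·det([[1, -3], [0, x - 3]]) + (2)·det([[1, x - 2], [0, 0]]).

Evaluating gives χ_A(x) = x^3 - 9x^2 + 27x - 27 = (x - 3)^3.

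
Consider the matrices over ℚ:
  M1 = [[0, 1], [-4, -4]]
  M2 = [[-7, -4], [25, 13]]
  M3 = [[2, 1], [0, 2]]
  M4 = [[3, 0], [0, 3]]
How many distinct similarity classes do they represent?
4 classes: {M1}, {M2}, {M3}, {M4}

Characteristic polynomials: χ_{M1} = (x + 2)^2, χ_{M2} = (x - 3)^2, χ_{M3} = (x - 2)^2, χ_{M4} = (x - 3)^2.

{M1}: invariant factors (x + 2)^2.

{M2}: invariant factors (x - 3)^2.

{M3}: invariant factors (x - 2)^2.

{M4}: invariant factors x - 3, x - 3.

Matrices are similar if and only if their invariant-factor lists agree; the partition into similarity classes is {M1}, {M2}, {M3}, {M4}.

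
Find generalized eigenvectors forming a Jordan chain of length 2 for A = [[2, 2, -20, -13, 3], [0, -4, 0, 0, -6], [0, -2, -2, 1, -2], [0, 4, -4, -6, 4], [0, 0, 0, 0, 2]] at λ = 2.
We seek v_1 ∈ ker((A - 2I)^2) \ ker(A - 2I), then set v_{i+1} = (A - 2I) v_i.

One such chain is v_1 = [[2, -1, 0, 0, 1]]^T, v_2 = [[1, 0, 0, 0, 0]]^T. Check: (A - 2I) v_2 = [[0, 0, 0, 0, 0]]^T = 0.

v_1 = [[2, -1, 0, 0, 1]]^T, v_2 = [[1, 0, 0, 0, 0]]^T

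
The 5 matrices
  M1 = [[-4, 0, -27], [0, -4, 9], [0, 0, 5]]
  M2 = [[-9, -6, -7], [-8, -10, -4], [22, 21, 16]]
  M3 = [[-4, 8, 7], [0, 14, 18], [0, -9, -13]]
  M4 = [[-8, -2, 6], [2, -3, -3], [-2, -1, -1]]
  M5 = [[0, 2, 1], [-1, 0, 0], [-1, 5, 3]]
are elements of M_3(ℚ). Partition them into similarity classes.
4 classes: {M1}, {M2, M3}, {M4}, {M5}

Characteristic polynomials: χ_{M1} = (x - 5)(x + 4)^2, χ_{M2} = (x - 5)(x + 4)^2, χ_{M3} = (x - 5)(x + 4)^2, χ_{M4} = (x + 4)^3, χ_{M5} = (x - 1)^3.

{M1}: invariant factors x + 4, (x - 5)(x + 4).

{M2, M3}: invariant factors (x - 5)(x + 4)^2.

{M4}: invariant factors x + 4, (x + 4)^2.

{M5}: invariant factors (x - 1)^3.

Matrices are similar if and only if their invariant-factor lists agree; the partition into similarity classes is {M1}, {M2, M3}, {M4}, {M5}.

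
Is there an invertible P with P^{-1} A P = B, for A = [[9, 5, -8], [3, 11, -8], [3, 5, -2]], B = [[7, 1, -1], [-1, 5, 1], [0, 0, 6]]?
Yes.

Two matrices over a field are similar if and only if they have the same invariant factors.

Both A and B have characteristic polynomial (x - 6)^3 and minimal polynomial (x - 6)^2. Computing further, both have invariant factors x - 6, (x - 6)^2. Hence A and B are similar.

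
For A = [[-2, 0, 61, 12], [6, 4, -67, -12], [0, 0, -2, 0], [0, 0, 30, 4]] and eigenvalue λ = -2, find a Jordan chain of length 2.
We seek v_1 ∈ ker((A + 2I)^2) \ ker(A + 2I), then set v_{i+1} = (A + 2I) v_i.

One such chain is v_1 = [[-4, 5, 1, -5]]^T, v_2 = [[1, -1, 0, 0]]^T. Check: (A + 2I) v_2 = [[0, 0, 0, 0]]^T = 0.

v_1 = [[-4, 5, 1, -5]]^T, v_2 = [[1, -1, 0, 0]]^T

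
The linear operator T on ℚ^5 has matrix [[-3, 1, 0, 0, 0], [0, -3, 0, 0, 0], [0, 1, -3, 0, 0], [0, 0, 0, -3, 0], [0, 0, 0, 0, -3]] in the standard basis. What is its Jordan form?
The characteristic polynomial is det(xI - A) = (x + 3)^5, so the eigenvalues are -3 (algebraic multiplicity 5).

For λ = -3: rank(A + 3I) = 1, rank((A + 3I)^2) = 0. The eigenspace has dimension 5 - 1 = 4, so there are 4 Jordan blocks; the rank sequence gives block sizes [2, 1, 1, 1].

Assembling the blocks gives the Jordan form J above.

J = [[-3, 1, 0, 0, 0], [0, -3, 0, 0, 0], [0, 0, -3, 0, 0], [0, 0, 0, -3, 0], [0, 0, 0, 0, -3]]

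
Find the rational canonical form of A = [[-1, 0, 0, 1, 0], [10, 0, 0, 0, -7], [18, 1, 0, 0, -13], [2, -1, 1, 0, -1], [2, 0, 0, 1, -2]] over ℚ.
The invariant factors of A (the non-unit diagonal entries of the Smith normal form of xI - A over ℚ[x]) are (x + 1)(x^2 + x - 1)^2, each dividing the next. The characteristic polynomial is their product, (x + 1)(x^2 + x - 1)^2.

The rational canonical form is the block-diagonal matrix of companion matrices C(f_i):
R = [[0, 0, 0, 0, -1], [1, 0, 0, 0, 1], [0, 1, 0, 0, 3], [0, 0, 1, 0, -1], [0, 0, 0, 1, -3]].

Note the characteristic polynomial does not split into linear factors over ℚ, so A has no Jordan form over ℚ; the rational canonical form exists over any field.

R = [[0, 0, 0, 0, -1], [1, 0, 0, 0, 1], [0, 1, 0, 0, 3], [0, 0, 1, 0, -1], [0, 0, 0, 1, -3]]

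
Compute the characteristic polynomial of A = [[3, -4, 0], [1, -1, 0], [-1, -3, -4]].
χ_A(x) = (x - 1)^2(x + 4)

xI - A = [[x - 3, 4, 0], [-1, x + 1, 0], [1, 3, x + 4]].

Expanding det(xI - A) along the first row:
det(xI - A) = + (x - 3)·det([[x + 1, 0], [3, x + 4]]) - (4)·det([[-1, 0], [1, x + 4]]) + (0)·det([[-1, x + 1], [1, 3]]).

Evaluating gives χ_A(x) = x^3 + 2x^2 - 7x + 4 = (x - 1)^2(x + 4).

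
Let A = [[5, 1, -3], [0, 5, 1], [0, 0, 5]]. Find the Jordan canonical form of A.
The characteristic polynomial is det(xI - A) = (x - 5)^3, so the eigenvalues are 5 (algebraic multiplicity 3).

For λ = 5: rank(A - 5I) = 2, rank((A - 5I)^2) = 1, rank((A - 5I)^3) = 0. The eigenspace has dimension 3 - 2 = 1, so there is 1 Jordan block; the rank sequence gives block sizes [3].

Assembling the blocks gives the Jordan form J above.

J = [[5, 1, 0], [0, 5, 1], [0, 0, 5]]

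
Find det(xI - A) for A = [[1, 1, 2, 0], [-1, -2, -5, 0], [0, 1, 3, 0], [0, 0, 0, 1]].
χ_A(x) = x(x - 1)^3

xI - A = [[x - 1, -1, -2, 0], [1, x + 2, 5, 0], [0, -1, x - 3, 0], [0, 0, 0, x - 1]].

Expanding det(xI - A) along the first row:
det(xI - A) = + (x - 1)·det([[x + 2, 5, 0], [-1, x - 3, 0], [0, 0, x - 1]]) - (-1)·det([[1, 5, 0], [0, x - 3, 0], [0, 0, x - 1]]) + (-2)·det([[1, x + 2, 0], [0, -1, 0], [0, 0, x - 1]]) - (0)·det([[1, x + 2, 5], [0, -1, x - 3], [0, 0, 0]]).

Evaluating gives χ_A(x) = x^4 - 3x^3 + 3x^2 - x = x(x - 1)^3.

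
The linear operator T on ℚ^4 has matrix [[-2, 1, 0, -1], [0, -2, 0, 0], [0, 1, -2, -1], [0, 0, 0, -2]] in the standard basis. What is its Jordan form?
The characteristic polynomial is det(xI - A) = (x + 2)^4, so the eigenvalues are -2 (algebraic multiplicity 4).

For λ = -2: rank(A + 2I) = 1, rank((A + 2I)^2) = 0. The eigenspace has dimension 4 - 1 = 3, so there are 3 Jordan blocks; the rank sequence gives block sizes [2, 1, 1].

Assembling the blocks gives the Jordan form J above.

J = [[-2, 1, 0, 0], [0, -2, 0, 0], [0, 0, -2, 0], [0, 0, 0, -2]]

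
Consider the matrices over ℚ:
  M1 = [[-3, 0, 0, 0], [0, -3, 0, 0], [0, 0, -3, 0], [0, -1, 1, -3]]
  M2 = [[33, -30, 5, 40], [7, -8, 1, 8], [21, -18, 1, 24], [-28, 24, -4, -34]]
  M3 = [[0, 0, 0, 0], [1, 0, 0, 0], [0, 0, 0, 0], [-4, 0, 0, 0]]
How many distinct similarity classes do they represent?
Characteristic polynomials: χ_{M1} = (x + 3)^4, χ_{M2} = (x + 2)^4, χ_{M3} = x^4.

{M1}: invariant factors x + 3, x + 3, (x + 3)^2.

{M2}: invariant factors x + 2, x + 2, (x + 2)^2.

{M3}: invariant factors x, x, x^2.

Matrices are similar if and only if their invariant-factor lists agree; the partition into similarity classes is {M1}, {M2}, {M3}.

3 classes: {M1}, {M2}, {M3}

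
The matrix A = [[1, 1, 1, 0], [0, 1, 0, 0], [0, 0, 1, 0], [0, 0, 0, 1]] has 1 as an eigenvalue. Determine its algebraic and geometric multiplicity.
algebraic multiplicity 4, geometric multiplicity 3

The characteristic polynomial is (x - 1)^4, so the factor x - 1 appears with exponent 4: the algebraic multiplicity is 4.

rank(A - I) = 1, so the eigenspace has dimension 4 - 1 = 3: the geometric multiplicity is 3.

Since 3 < 4, A is not diagonalizable.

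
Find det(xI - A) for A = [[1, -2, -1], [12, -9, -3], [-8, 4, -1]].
χ_A(x) = (x + 3)^3

xI - A = [[x - 1, 2, 1], [-12, x + 9, 3], [8, -4, x + 1]].

Expanding det(xI - A) along the first row:
det(xI - A) = + (x - 1)·det([[x + 9, 3], [-4, x + 1]]) - (2)·det([[-12, 3], [8, x + 1]]) + (1)·det([[-12, x + 9], [8, -4]]).

Evaluating gives χ_A(x) = x^3 + 9x^2 + 27x + 27 = (x + 3)^3.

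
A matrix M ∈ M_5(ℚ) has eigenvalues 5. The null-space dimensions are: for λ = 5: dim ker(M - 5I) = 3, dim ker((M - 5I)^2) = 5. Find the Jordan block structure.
λ = 5: successive nullity increments [3, 2] count blocks of size ≥ k; block sizes are [2, 2, 1].

Jordan blocks: (5, 2), (5, 2), (5, 1)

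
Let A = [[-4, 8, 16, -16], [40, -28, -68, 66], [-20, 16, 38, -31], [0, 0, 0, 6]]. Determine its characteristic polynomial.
xI - A = [[x + 4, -8, -16, 16], [-40, x + 28, 68, -66], [20, -16, x - 38, 31], [0, 0, 0, x - 6]].

Expanding det(xI - A) along the first row:
det(xI - A) = + (x + 4)·det([[x + 28, 68, -66], [-16, x - 38, 31], [0, 0, x - 6]]) - (-8)·det([[-40, 68, -66], [20, x - 38, 31], [0, 0, x - 6]]) + (-16)·det([[-40, x + 28, -66], [20, -16, 31], [0, 0, x - 6]]) - (16)·det([[-40, x + 28, 68], [20, -16, x - 38], [0, 0, 0]]).

Evaluating gives χ_A(x) = x^4 - 12x^3 + 20x^2 + 192x - 576 = (x - 6)^2(x - 4)(x + 4).

χ_A(x) = (x - 6)^2(x - 4)(x + 4)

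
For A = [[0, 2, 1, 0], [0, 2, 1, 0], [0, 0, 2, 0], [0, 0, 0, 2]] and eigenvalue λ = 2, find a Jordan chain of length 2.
We seek v_1 ∈ ker((A - 2I)^2) \ ker(A - 2I), then set v_{i+1} = (A - 2I) v_i.

One such chain is v_1 = [[-2, -2, 1, 0]]^T, v_2 = [[1, 1, 0, 0]]^T. Check: (A - 2I) v_2 = [[0, 0, 0, 0]]^T = 0.

v_1 = [[-2, -2, 1, 0]]^T, v_2 = [[1, 1, 0, 0]]^T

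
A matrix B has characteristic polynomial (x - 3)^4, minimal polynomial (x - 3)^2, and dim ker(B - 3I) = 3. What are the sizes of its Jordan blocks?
Jordan blocks: (3, 2), (3, 1), (3, 1)

λ = 3: algebraic multiplicity 4 (exponent in χ_B), largest block size 2 (exponent in m_B), 3 blocks (geometric multiplicity). These force block sizes [2, 1, 1].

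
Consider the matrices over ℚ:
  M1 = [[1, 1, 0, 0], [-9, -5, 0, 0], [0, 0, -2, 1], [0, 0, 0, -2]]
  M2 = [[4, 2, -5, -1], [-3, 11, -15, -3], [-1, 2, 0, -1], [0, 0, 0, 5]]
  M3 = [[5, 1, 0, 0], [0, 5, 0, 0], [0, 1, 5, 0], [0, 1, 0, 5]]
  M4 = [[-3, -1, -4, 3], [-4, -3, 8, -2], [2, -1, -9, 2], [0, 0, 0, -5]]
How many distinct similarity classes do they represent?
Characteristic polynomials: χ_{M1} = (x + 2)^4, χ_{M2} = (x - 5)^4, χ_{M3} = (x - 5)^4, χ_{M4} = (x + 5)^4.

{M1}: invariant factors (x + 2)^2, (x + 2)^2.

{M2, M3}: invariant factors x - 5, x - 5, (x - 5)^2.

{M4}: invariant factors (x + 5)^2, (x + 5)^2.

Matrices are similar if and only if their invariant-factor lists agree; the partition into similarity classes is {M1}, {M2, M3}, {M4}.

3 classes: {M1}, {M2, M3}, {M4}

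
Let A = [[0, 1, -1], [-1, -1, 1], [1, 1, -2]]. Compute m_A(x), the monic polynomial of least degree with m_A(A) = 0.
m_A(x) = (x + 1)^3

The characteristic polynomial factors as (x + 1)^3. The minimal polynomial is ∏(x - λ)^{k_λ} where k_λ is the size of the largest Jordan block at λ.

For λ = -1: rank(A + I) = 2, and the largest Jordan block has size 3 (the smallest k with rank((A + I)^k) = rank((A + I)^(k+1))).

So m_A(x) = (x + 1)^3.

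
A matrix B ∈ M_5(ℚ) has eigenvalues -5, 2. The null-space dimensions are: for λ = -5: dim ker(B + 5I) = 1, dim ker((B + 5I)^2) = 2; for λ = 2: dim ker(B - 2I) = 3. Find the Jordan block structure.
Jordan blocks: (-5, 2), (2, 1), (2, 1), (2, 1)

λ = -5: successive nullity increments [1, 1] count blocks of size ≥ k; block sizes are [2].
λ = 2: successive nullity increments [3] count blocks of size ≥ k; block sizes are [1, 1, 1].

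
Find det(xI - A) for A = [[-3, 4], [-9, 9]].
xI - A = [[x + 3, -4], [9, x - 9]].

Expanding det(xI - A) along the first row:
det(xI - A) = + (x + 3)·det([[x - 9]]) - (-4)·det([[9]]).

Evaluating gives χ_A(x) = x^2 - 6x + 9 = (x - 3)^2.

χ_A(x) = (x - 3)^2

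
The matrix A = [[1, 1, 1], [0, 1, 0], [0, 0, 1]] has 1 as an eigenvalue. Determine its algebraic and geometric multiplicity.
The characteristic polynomial is (x - 1)^3, so the factor x - 1 appears with exponent 3: the algebraic multiplicity is 3.

rank(A - I) = 1, so the eigenspace has dimension 3 - 1 = 2: the geometric multiplicity is 2.

Since 2 < 3, A is not diagonalizable.

algebraic multiplicity 3, geometric multiplicity 2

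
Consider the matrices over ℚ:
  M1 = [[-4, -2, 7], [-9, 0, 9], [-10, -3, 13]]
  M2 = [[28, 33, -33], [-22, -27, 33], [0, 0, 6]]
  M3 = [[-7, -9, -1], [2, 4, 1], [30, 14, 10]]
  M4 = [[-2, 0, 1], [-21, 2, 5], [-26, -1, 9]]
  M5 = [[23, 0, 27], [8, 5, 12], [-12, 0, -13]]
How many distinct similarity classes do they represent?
4 classes: {M1, M4}, {M2}, {M3}, {M5}

Characteristic polynomials: χ_{M1} = (x - 3)^3, χ_{M2} = (x - 6)^2(x + 5), χ_{M3} = (x - 6)^2(x + 5), χ_{M4} = (x - 3)^3, χ_{M5} = (x - 5)^3.

{M1, M4}: invariant factors (x - 3)^3.

{M2}: invariant factors x - 6, (x - 6)(x + 5).

{M3}: invariant factors (x - 6)^2(x + 5).

{M5}: invariant factors x - 5, (x - 5)^2.

Matrices are similar if and only if their invariant-factor lists agree; the partition into similarity classes is {M1, M4}, {M2}, {M3}, {M5}.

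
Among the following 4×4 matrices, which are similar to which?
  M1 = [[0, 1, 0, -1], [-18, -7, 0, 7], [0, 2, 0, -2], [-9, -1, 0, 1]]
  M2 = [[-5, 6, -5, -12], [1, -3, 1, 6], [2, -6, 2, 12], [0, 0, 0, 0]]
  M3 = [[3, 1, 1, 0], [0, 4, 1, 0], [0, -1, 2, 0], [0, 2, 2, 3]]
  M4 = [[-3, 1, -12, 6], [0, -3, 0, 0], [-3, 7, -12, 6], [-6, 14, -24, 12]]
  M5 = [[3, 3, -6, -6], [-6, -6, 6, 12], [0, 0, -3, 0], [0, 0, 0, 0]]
Characteristic polynomials: χ_{M1} = x^2(x + 3)^2, χ_{M2} = x^2(x + 3)^2, χ_{M3} = (x - 3)^4, χ_{M4} = x^2(x + 3)^2, χ_{M5} = x^2(x + 3)^2.

{M1, M2, M4}: invariant factors x, x(x + 3)^2.

{M3}: invariant factors x - 3, x - 3, (x - 3)^2.

{M5}: invariant factors x(x + 3), x(x + 3).

Matrices are similar if and only if their invariant-factor lists agree; the partition into similarity classes is {M1, M2, M4}, {M3}, {M5}.

3 classes: {M1, M2, M4}, {M3}, {M5}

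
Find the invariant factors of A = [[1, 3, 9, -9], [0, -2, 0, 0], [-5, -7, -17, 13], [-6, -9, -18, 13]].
The Jordan structure of A has elementary divisors (x + 2)^2, (x + 2), (x - 1). Arranging the block sizes at each eigenvalue in decreasing order and taking row products gives the invariant factors.

Invariant factors (smallest first, each dividing the next): x + 2, (x - 1)(x + 2)^2.

Check: the last factor (x - 1)(x + 2)^2 is the minimal polynomial, and the product (x - 1)(x + 2)^3 is the characteristic polynomial.

x + 2, (x - 1)(x + 2)^2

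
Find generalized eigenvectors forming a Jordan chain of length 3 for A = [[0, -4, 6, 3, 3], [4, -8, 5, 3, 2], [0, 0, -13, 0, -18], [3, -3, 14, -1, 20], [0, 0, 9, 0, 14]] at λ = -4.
We seek v_1 ∈ ker((A + 4I)^3) \ ker((A + 4I)^2), then set v_{i+1} = (A + 4I) v_i.

One such chain is v_1 = [[-1, 1, 2, -1, -1]]^T, v_2 = [[-2, -3, 0, -1, 0]]^T, v_3 = [[1, 1, 0, 0, 0]]^T. Check: (A + 4I) v_3 = [[0, 0, 0, 0, 0]]^T = 0.

v_1 = [[-1, 1, 2, -1, -1]]^T, v_2 = [[-2, -3, 0, -1, 0]]^T, v_3 = [[1, 1, 0, 0, 0]]^T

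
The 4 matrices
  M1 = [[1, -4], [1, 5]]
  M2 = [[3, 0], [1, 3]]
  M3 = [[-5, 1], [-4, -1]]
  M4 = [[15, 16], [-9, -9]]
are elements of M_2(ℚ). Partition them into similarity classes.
2 classes: {M1, M2, M4}, {M3}

Characteristic polynomials: χ_{M1} = (x - 3)^2, χ_{M2} = (x - 3)^2, χ_{M3} = (x + 3)^2, χ_{M4} = (x - 3)^2.

{M1, M2, M4}: invariant factors (x - 3)^2.

{M3}: invariant factors (x + 3)^2.

Matrices are similar if and only if their invariant-factor lists agree; the partition into similarity classes is {M1, M2, M4}, {M3}.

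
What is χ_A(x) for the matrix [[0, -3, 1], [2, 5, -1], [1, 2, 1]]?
xI - A = [[x, 3, -1], [-2, x - 5, 1], [-1, -2, x - 1]].

Expanding det(xI - A) along the first row:
det(xI - A) = + (x)·det([[x - 5, 1], [-2, x - 1]]) - (3)·det([[-2, 1], [-1, x - 1]]) + (-1)·det([[-2, x - 5], [-1, -2]]).

Evaluating gives χ_A(x) = x^3 - 6x^2 + 12x - 8 = (x - 2)^3.

χ_A(x) = (x - 2)^3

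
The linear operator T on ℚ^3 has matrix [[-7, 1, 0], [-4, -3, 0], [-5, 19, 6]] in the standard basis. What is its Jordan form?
J = [[-5, 1, 0], [0, -5, 0], [0, 0, 6]]

The characteristic polynomial is det(xI - A) = (x - 6)(x + 5)^2, so the eigenvalues are -5 (algebraic multiplicity 2), 6 (algebraic multiplicity 1).

For λ = -5: rank(A + 5I) = 2, rank((A + 5I)^2) = 1. The eigenspace has dimension 3 - 2 = 1, so there is 1 Jordan block; the rank sequence gives block sizes [2].

For λ = 6: algebraic multiplicity 1 gives one 1×1 block.

Assembling the blocks gives the Jordan form J above.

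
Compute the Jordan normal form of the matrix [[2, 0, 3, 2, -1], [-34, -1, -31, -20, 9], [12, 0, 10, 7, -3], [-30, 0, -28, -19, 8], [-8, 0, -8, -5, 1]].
J = [[-2, 1, 0, 0, 0], [0, -2, 0, 0, 0], [0, 0, -1, 1, 0], [0, 0, 0, -1, 0], [0, 0, 0, 0, -1]]

The characteristic polynomial is det(xI - A) = (x + 1)^3(x + 2)^2, so the eigenvalues are -2 (algebraic multiplicity 2), -1 (algebraic multiplicity 3).

For λ = -2: rank(A + 2I) = 4, rank((A + 2I)^2) = 3. The eigenspace has dimension 5 - 4 = 1, so there is 1 Jordan block; the rank sequence gives block sizes [2].

For λ = -1: rank(A + I) = 3, rank((A + I)^2) = 2. The eigenspace has dimension 5 - 3 = 2, so there are 2 Jordan blocks; the rank sequence gives block sizes [2, 1].

Assembling the blocks gives the Jordan form J above.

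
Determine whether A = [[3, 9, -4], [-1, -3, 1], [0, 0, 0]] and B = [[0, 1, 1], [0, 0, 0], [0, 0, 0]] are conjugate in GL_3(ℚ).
No.

Both have characteristic polynomial x^3, but the minimal polynomial of A is x^3 while the minimal polynomial of B is x^2. The minimal polynomial is a similarity invariant, so A and B are not similar.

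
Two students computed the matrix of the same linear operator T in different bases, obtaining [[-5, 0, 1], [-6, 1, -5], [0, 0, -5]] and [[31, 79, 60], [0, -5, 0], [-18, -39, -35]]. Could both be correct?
Yes.

Two matrices over a field are similar if and only if they have the same invariant factors.

Both A and B have characteristic polynomial (x - 1)(x + 5)^2 and minimal polynomial (x - 1)(x + 5)^2. Computing further, both have invariant factors (x - 1)(x + 5)^2. Hence A and B are similar.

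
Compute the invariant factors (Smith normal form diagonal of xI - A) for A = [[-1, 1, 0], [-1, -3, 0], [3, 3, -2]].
x + 2, (x + 2)^2

The Jordan structure of A has elementary divisors (x + 2)^2, (x + 2). Arranging the block sizes at each eigenvalue in decreasing order and taking row products gives the invariant factors.

Invariant factors (smallest first, each dividing the next): x + 2, (x + 2)^2.

Check: the last factor (x + 2)^2 is the minimal polynomial, and the product (x + 2)^3 is the characteristic polynomial.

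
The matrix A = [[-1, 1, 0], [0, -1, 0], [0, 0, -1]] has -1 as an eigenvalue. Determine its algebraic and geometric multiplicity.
The characteristic polynomial is (x + 1)^3, so the factor x + 1 appears with exponent 3: the algebraic multiplicity is 3.

rank(A + I) = 1, so the eigenspace has dimension 3 - 1 = 2: the geometric multiplicity is 2.

Since 2 < 3, A is not diagonalizable.

algebraic multiplicity 3, geometric multiplicity 2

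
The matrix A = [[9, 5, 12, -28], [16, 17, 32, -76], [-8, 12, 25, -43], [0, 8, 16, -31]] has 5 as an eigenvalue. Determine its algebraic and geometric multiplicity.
algebraic multiplicity 4, geometric multiplicity 2

The characteristic polynomial is (x - 5)^4, so the factor x - 5 appears with exponent 4: the algebraic multiplicity is 4.

rank(A - 5I) = 2, so the eigenspace has dimension 4 - 2 = 2: the geometric multiplicity is 2.

Since 2 < 4, A is not diagonalizable.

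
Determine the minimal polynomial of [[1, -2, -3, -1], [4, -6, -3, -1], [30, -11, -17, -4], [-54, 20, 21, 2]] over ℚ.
m_A(x) = (x + 5)^3

The characteristic polynomial factors as (x + 5)^4. The minimal polynomial is ∏(x - λ)^{k_λ} where k_λ is the size of the largest Jordan block at λ.

For λ = -5: rank(A + 5I) = 2, and the largest Jordan block has size 3 (the smallest k with rank((A + 5I)^k) = rank((A + 5I)^(k+1))).

So m_A(x) = (x + 5)^3.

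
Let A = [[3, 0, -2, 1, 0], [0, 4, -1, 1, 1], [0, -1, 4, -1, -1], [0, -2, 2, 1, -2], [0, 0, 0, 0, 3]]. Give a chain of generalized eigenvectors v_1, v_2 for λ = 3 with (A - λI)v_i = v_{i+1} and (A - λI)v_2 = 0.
v_1 = [[0, 0, 0, 1, 0]]^T, v_2 = [[1, 1, -1, -2, 0]]^T

We seek v_1 ∈ ker((A - 3I)^2) \ ker(A - 3I), then set v_{i+1} = (A - 3I) v_i.

One such chain is v_1 = [[0, 0, 0, 1, 0]]^T, v_2 = [[1, 1, -1, -2, 0]]^T. Check: (A - 3I) v_2 = [[0, 0, 0, 0, 0]]^T = 0.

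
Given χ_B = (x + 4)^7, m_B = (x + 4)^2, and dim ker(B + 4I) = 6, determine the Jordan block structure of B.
λ = -4: algebraic multiplicity 7 (exponent in χ_B), largest block size 2 (exponent in m_B), 6 blocks (geometric multiplicity). These force block sizes [2, 1, 1, 1, 1, 1].

Jordan blocks: (-4, 2), (-4, 1), (-4, 1), (-4, 1), (-4, 1), (-4, 1)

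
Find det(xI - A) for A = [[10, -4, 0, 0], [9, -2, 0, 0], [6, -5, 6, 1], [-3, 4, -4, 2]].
xI - A = [[x - 10, 4, 0, 0], [-9, x + 2, 0, 0], [-6, 5, x - 6, -1], [3, -4, 4, x - 2]].

Expanding det(xI - A) along the first row:
det(xI - A) = + (x - 10)·det([[x + 2, 0, 0], [5, x - 6, -1], [-4, 4, x - 2]]) - (4)·det([[-9, 0, 0], [-6, x - 6, -1], [3, 4, x - 2]]) + (0)·det([[-9, x + 2, 0], [-6, 5, -1], [3, -4, x - 2]]) - (0)·det([[-9, x + 2, 0], [-6, 5, x - 6], [3, -4, 4]]).

Evaluating gives χ_A(x) = x^4 - 16x^3 + 96x^2 - 256x + 256 = (x - 4)^4.

χ_A(x) = (x - 4)^4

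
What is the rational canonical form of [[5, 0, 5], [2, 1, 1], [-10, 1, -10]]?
The invariant factors of A (the non-unit diagonal entries of the Smith normal form of xI - A over ℚ[x]) are (x + 5)(x^2 - x - 1), each dividing the next. The characteristic polynomial is their product, (x + 5)(x^2 - x - 1).

The rational canonical form is the block-diagonal matrix of companion matrices C(f_i):
R = [[0, 0, 5], [1, 0, 6], [0, 1, -4]].

Note the characteristic polynomial does not split into linear factors over ℚ, so A has no Jordan form over ℚ; the rational canonical form exists over any field.

R = [[0, 0, 5], [1, 0, 6], [0, 1, -4]]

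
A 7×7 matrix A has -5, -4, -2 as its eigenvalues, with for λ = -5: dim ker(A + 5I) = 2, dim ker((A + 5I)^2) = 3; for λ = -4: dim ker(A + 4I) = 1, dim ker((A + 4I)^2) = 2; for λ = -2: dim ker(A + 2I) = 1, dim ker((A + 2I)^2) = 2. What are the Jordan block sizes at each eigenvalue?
λ = -5: successive nullity increments [2, 1] count blocks of size ≥ k; block sizes are [2, 1].
λ = -4: successive nullity increments [1, 1] count blocks of size ≥ k; block sizes are [2].
λ = -2: successive nullity increments [1, 1] count blocks of size ≥ k; block sizes are [2].

Jordan blocks: (-5, 2), (-5, 1), (-4, 2), (-2, 2)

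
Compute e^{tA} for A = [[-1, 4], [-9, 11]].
A has Jordan form J = [[5, 1], [0, 5]] with A = PJP^{-1}, so e^{tA} = P e^{tJ} P^{-1}.

For a Jordan block J_k(λ), e^{tJ_k(λ)} = e^{λt} · (I + tN + t^2 N^2/2! + ... + t^{k-1} N^{k-1}/(k-1)!) where N is the nilpotent superdiagonal part.

Assembling the blocks and conjugating back gives the entries of e^{tA} as shown above.

e^{tA} = [[(1 - 6*t)*e^{5*t}, 4*t*e^{5*t}], [-9*t*e^{5*t}, (6*t + 1)*e^{5*t}]]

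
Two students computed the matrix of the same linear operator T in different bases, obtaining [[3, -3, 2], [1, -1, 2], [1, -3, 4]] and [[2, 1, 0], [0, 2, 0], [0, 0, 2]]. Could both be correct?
Yes.

Two matrices over a field are similar if and only if they have the same invariant factors.

Both A and B have characteristic polynomial (x - 2)^3 and minimal polynomial (x - 2)^2. Computing further, both have invariant factors x - 2, (x - 2)^2. Hence A and B are similar.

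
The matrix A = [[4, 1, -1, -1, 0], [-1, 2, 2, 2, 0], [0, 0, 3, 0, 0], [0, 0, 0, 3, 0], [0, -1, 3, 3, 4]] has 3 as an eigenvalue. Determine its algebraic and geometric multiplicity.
The characteristic polynomial is (x - 4)(x - 3)^4, so the factor x - 3 appears with exponent 4: the algebraic multiplicity is 4.

rank(A - 3I) = 3, so the eigenspace has dimension 5 - 3 = 2: the geometric multiplicity is 2.

Since 2 < 4, A is not diagonalizable.

algebraic multiplicity 4, geometric multiplicity 2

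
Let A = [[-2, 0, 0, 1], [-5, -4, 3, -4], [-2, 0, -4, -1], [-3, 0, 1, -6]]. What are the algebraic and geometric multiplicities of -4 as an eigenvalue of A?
algebraic multiplicity 4, geometric multiplicity 2

The characteristic polynomial is (x + 4)^4, so the factor x + 4 appears with exponent 4: the algebraic multiplicity is 4.

rank(A + 4I) = 2, so the eigenspace has dimension 4 - 2 = 2: the geometric multiplicity is 2.

Since 2 < 4, A is not diagonalizable.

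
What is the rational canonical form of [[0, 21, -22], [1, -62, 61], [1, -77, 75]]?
The invariant factors of A (the non-unit diagonal entries of the Smith normal form of xI - A over ℚ[x]) are (x - 6)^2(x - 1), each dividing the next. The characteristic polynomial is their product, (x - 6)^2(x - 1).

The rational canonical form is the block-diagonal matrix of companion matrices C(f_i):
R = [[0, 0, 36], [1, 0, -48], [0, 1, 13]].

R = [[0, 0, 36], [1, 0, -48], [0, 1, 13]]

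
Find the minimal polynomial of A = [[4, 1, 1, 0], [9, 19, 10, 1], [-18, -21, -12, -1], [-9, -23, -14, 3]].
The characteristic polynomial factors as (x - 6)^2(x - 1)^2. The minimal polynomial is ∏(x - λ)^{k_λ} where k_λ is the size of the largest Jordan block at λ.

For λ = 1: rank(A - I) = 3, and the largest Jordan block has size 2 (the smallest k with rank((A - I)^k) = rank((A - I)^(k+1))).
For λ = 6: rank(A - 6I) = 3, and the largest Jordan block has size 2 (the smallest k with rank((A - 6I)^k) = rank((A - 6I)^(k+1))).

So m_A(x) = (x - 6)^2(x - 1)^2.

m_A(x) = (x - 6)^2(x - 1)^2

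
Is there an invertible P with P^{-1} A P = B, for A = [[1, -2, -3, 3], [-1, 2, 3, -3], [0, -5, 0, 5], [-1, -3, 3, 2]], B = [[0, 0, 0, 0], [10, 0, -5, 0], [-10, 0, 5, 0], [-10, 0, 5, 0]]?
No.

Both have characteristic polynomial x^3(x - 5), but the minimal polynomial of A is x^2(x - 5) while the minimal polynomial of B is x(x - 5). The minimal polynomial is a similarity invariant, so A and B are not similar.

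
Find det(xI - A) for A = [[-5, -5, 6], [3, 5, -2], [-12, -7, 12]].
χ_A(x) = (x - 4)^3

xI - A = [[x + 5, 5, -6], [-3, x - 5, 2], [12, 7, x - 12]].

Expanding det(xI - A) along the first row:
det(xI - A) = + (x + 5)·det([[x - 5, 2], [7, x - 12]]) - (5)·det([[-3, 2], [12, x - 12]]) + (-6)·det([[-3, x - 5], [12, 7]]).

Evaluating gives χ_A(x) = x^3 - 12x^2 + 48x - 64 = (x - 4)^3.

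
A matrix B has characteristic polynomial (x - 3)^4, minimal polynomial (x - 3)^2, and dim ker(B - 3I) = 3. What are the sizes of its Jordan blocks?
λ = 3: algebraic multiplicity 4 (exponent in χ_B), largest block size 2 (exponent in m_B), 3 blocks (geometric multiplicity). These force block sizes [2, 1, 1].

Jordan blocks: (3, 2), (3, 1), (3, 1)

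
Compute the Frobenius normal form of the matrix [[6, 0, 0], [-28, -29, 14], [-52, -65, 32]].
R = [[6, 0, 0], [0, 0, 18], [0, 1, 3]]

The invariant factors of A (the non-unit diagonal entries of the Smith normal form of xI - A over ℚ[x]) are x - 6, (x - 6)(x + 3), each dividing the next. The characteristic polynomial is their product, (x - 6)^2(x + 3).

The rational canonical form is the block-diagonal matrix of companion matrices C(f_i):
R = [[6, 0, 0], [0, 0, 18], [0, 1, 3]].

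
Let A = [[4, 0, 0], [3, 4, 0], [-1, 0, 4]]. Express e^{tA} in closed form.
e^{tA} = [[e^{4*t}, 0, 0], [3*t*e^{4*t}, e^{4*t}, 0], [-t*e^{4*t}, 0, e^{4*t}]]

A has Jordan form J = [[4, 1, 0], [0, 4, 0], [0, 0, 4]] with A = PJP^{-1}, so e^{tA} = P e^{tJ} P^{-1}.

For a Jordan block J_k(λ), e^{tJ_k(λ)} = e^{λt} · (I + tN + t^2 N^2/2! + ... + t^{k-1} N^{k-1}/(k-1)!) where N is the nilpotent superdiagonal part.

Assembling the blocks and conjugating back gives the entries of e^{tA} as shown above.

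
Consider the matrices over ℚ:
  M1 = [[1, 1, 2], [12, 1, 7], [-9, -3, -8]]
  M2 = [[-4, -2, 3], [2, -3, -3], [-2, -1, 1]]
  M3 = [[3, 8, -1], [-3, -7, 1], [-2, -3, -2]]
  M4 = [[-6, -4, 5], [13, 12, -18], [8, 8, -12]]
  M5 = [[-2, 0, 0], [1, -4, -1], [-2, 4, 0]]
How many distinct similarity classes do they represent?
Characteristic polynomials: χ_{M1} = (x + 2)^3, χ_{M2} = (x + 2)^3, χ_{M3} = (x + 2)^3, χ_{M4} = (x + 2)^3, χ_{M5} = (x + 2)^3.

{M1, M2, M3, M4}: invariant factors (x + 2)^3.

{M5}: invariant factors x + 2, (x + 2)^2.

Matrices are similar if and only if their invariant-factor lists agree; the partition into similarity classes is {M1, M2, M3, M4}, {M5}.

2 classes: {M1, M2, M3, M4}, {M5}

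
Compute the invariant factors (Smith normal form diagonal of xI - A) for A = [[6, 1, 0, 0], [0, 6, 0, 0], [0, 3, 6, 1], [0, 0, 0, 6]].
(x - 6)^2, (x - 6)^2

The Jordan structure of A has elementary divisors (x - 6)^2, (x - 6)^2. Arranging the block sizes at each eigenvalue in decreasing order and taking row products gives the invariant factors.

Invariant factors (smallest first, each dividing the next): (x - 6)^2, (x - 6)^2.

Check: the last factor (x - 6)^2 is the minimal polynomial, and the product (x - 6)^4 is the characteristic polynomial.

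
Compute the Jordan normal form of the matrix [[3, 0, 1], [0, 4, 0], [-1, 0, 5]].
The characteristic polynomial is det(xI - A) = (x - 4)^3, so the eigenvalues are 4 (algebraic multiplicity 3).

For λ = 4: rank(A - 4I) = 1, rank((A - 4I)^2) = 0. The eigenspace has dimension 3 - 1 = 2, so there are 2 Jordan blocks; the rank sequence gives block sizes [2, 1].

Assembling the blocks gives the Jordan form J above.

J = [[4, 1, 0], [0, 4, 0], [0, 0, 4]]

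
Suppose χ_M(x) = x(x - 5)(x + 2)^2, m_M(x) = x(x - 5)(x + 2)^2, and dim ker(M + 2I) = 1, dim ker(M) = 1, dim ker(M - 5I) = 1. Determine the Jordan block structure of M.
λ = -2: algebraic multiplicity 2 (exponent in χ_M), largest block size 2 (exponent in m_M), 1 block (geometric multiplicity). This forces block sizes [2].
λ = 0: algebraic multiplicity 1 (exponent in χ_M), largest block size 1 (exponent in m_M), 1 block (geometric multiplicity). This forces block sizes [1].
λ = 5: algebraic multiplicity 1 (exponent in χ_M), largest block size 1 (exponent in m_M), 1 block (geometric multiplicity). This forces block sizes [1].

Jordan blocks: (-2, 2), (0, 1), (5, 1)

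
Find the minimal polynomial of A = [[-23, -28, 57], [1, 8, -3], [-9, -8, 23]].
m_A(x) = (x - 6)^2(x + 4)

The characteristic polynomial factors as (x - 6)^2(x + 4). The minimal polynomial is ∏(x - λ)^{k_λ} where k_λ is the size of the largest Jordan block at λ.

For λ = -4: rank(A + 4I) = 2, and the largest Jordan block has size 1 (the smallest k with rank((A + 4I)^k) = rank((A + 4I)^(k+1))).
For λ = 6: rank(A - 6I) = 2, and the largest Jordan block has size 2 (the smallest k with rank((A - 6I)^k) = rank((A - 6I)^(k+1))).

So m_A(x) = (x - 6)^2(x + 4).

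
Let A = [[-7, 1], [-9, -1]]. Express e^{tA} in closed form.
A has Jordan form J = [[-4, 1], [0, -4]] with A = PJP^{-1}, so e^{tA} = P e^{tJ} P^{-1}.

For a Jordan block J_k(λ), e^{tJ_k(λ)} = e^{λt} · (I + tN + t^2 N^2/2! + ... + t^{k-1} N^{k-1}/(k-1)!) where N is the nilpotent superdiagonal part.

Assembling the blocks and conjugating back gives the entries of e^{tA} as shown above.

e^{tA} = [[(1 - 3*t)*e^{-4*t}, t*e^{-4*t}], [-9*t*e^{-4*t}, (3*t + 1)*e^{-4*t}]]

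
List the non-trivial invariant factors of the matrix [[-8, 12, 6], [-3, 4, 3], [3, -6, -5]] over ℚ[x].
x + 2, (x + 2)(x + 5)

The Jordan structure of A has elementary divisors (x + 5), (x + 2), (x + 2). Arranging the block sizes at each eigenvalue in decreasing order and taking row products gives the invariant factors.

Invariant factors (smallest first, each dividing the next): x + 2, (x + 2)(x + 5).

Check: the last factor (x + 2)(x + 5) is the minimal polynomial, and the product (x + 2)^2(x + 5) is the characteristic polynomial.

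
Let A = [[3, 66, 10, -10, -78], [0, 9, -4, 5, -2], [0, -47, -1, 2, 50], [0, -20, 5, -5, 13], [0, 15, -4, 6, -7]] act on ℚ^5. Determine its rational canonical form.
The invariant factors of A (the non-unit diagonal entries of the Smith normal form of xI - A over ℚ[x]) are x - 3, (x - 3)(x + 5)(x^2 + 2x - 5), each dividing the next. The characteristic polynomial is their product, (x - 3)^2(x + 5)(x^2 + 2x - 5).

The rational canonical form is the block-diagonal matrix of companion matrices C(f_i):
R = [[3, 0, 0, 0, 0], [0, 0, 0, 0, -75], [0, 1, 0, 0, 40], [0, 0, 1, 0, 16], [0, 0, 0, 1, -4]].

Note the characteristic polynomial does not split into linear factors over ℚ, so A has no Jordan form over ℚ; the rational canonical form exists over any field.

R = [[3, 0, 0, 0, 0], [0, 0, 0, 0, -75], [0, 1, 0, 0, 40], [0, 0, 1, 0, 16], [0, 0, 0, 1, -4]]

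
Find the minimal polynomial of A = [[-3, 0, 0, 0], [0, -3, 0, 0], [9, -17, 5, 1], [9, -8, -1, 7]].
The characteristic polynomial factors as (x - 6)^2(x + 3)^2. The minimal polynomial is ∏(x - λ)^{k_λ} where k_λ is the size of the largest Jordan block at λ.

For λ = -3: rank(A + 3I) = 2, and the largest Jordan block has size 1 (the smallest k with rank((A + 3I)^k) = rank((A + 3I)^(k+1))).
For λ = 6: rank(A - 6I) = 3, and the largest Jordan block has size 2 (the smallest k with rank((A - 6I)^k) = rank((A - 6I)^(k+1))).

So m_A(x) = (x - 6)^2(x + 3).

m_A(x) = (x - 6)^2(x + 3)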